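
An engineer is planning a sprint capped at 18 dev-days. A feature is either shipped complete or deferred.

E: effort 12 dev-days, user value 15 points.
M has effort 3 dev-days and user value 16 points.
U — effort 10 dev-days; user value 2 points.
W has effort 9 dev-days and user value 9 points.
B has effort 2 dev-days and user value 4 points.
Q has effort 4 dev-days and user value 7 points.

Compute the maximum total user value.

36

E + M + B: effort 12 + 3 + 2 = 17 ≤ 18, user value 15 + 16 + 4 = 35.
M + W + B + Q: effort 3 + 9 + 2 + 4 = 18 ≤ 18, user value 16 + 9 + 4 + 7 = 36.
Best is M, W, B, and Q with total user value 36.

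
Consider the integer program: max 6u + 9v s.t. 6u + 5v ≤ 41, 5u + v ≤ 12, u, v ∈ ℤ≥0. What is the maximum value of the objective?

The continuous relaxation peaks at (0, 8.2) with value 73.80; rounding to a feasible lattice point costs some objective.
(u,v)=(0,8) is feasible, giving 72.
(u,v)=(1,7) is feasible, giving 69.
No feasible integer point exceeds 72.

72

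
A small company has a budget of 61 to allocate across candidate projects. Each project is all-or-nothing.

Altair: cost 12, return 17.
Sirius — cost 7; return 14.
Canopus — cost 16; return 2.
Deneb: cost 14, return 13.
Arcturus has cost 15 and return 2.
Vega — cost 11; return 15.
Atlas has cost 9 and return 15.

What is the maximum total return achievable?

Allowing fractional choices, the relaxed optimum would be about 75.1, but projects are indivisible.
Altair + Sirius + Deneb + Vega + Atlas: cost 12 + 7 + 14 + 11 + 9 = 53 ≤ 61, return 17 + 14 + 13 + 15 + 15 = 74.
Altair + Sirius + Arcturus + Vega + Atlas: cost 12 + 7 + 15 + 11 + 9 = 54 ≤ 61, return 17 + 14 + 2 + 15 + 15 = 63.
Altair + Sirius + Canopus + Vega + Atlas: cost 12 + 7 + 16 + 11 + 9 = 55 ≤ 61, return 17 + 14 + 2 + 15 + 15 = 63.
Best is Altair, Sirius, Deneb, Vega, and Atlas with total return 74.

74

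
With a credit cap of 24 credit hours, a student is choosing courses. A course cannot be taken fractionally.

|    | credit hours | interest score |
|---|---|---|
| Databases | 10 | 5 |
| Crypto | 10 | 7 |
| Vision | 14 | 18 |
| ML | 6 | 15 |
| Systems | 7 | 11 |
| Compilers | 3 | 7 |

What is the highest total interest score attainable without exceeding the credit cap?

Vision + ML + Compilers: credit hours 14 + 6 + 3 = 23 ≤ 24, interest score 18 + 15 + 7 = 40.
Vision + Systems + Compilers: credit hours 14 + 7 + 3 = 24 ≤ 24, interest score 18 + 11 + 7 = 36.
Best is Vision, ML, and Compilers with total interest score 40.

40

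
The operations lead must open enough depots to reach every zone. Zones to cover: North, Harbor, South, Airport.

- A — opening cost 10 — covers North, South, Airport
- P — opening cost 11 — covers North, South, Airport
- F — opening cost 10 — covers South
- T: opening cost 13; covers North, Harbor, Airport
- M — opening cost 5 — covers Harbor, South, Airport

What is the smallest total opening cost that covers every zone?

This is a weighted set-cover instance.
Choose A and M: together they cover North, Harbor, South, Airport — every zone.
Total opening cost: 10 + 5 = 15.
No cover costs less than 15.

15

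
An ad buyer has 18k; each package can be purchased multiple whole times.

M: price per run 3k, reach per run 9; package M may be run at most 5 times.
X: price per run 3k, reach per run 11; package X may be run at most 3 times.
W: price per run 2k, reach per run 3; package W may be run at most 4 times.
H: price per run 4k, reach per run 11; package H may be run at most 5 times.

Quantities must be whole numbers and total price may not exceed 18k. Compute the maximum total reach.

60

X has the best ratio (11/3); taking only X gives at most 3×11 = 33 (stopped by the supply cap of 3).
Mixing does better — 3×M and 3×X: price 18 ≤ 18, reach 3·9 + 3·11 = 60.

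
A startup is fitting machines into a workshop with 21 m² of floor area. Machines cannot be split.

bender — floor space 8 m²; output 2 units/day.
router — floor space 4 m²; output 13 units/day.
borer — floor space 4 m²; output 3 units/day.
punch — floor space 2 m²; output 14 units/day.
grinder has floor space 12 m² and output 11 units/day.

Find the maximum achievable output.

This is a 0-1 knapsack instance.
Allowing fractional choices, the relaxed optimum would be about 40.2, but machines are indivisible.
router + punch + grinder: floor space 4 + 2 + 12 = 18 ≤ 21, output 13 + 14 + 11 = 38.
bender + router + borer + punch: floor space 8 + 4 + 4 + 2 = 18 ≤ 21, output 2 + 13 + 3 + 14 = 32.
Best is router, punch, and grinder with total output 38.

38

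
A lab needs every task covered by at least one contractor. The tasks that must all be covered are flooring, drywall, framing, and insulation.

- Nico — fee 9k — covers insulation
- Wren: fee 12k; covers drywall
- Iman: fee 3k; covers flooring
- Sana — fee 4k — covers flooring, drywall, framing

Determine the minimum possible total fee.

Choose Nico and Sana: together they cover flooring, drywall, framing, insulation — every task.
Total fee: 9 + 4 = 13.
No cover costs less than 13.

13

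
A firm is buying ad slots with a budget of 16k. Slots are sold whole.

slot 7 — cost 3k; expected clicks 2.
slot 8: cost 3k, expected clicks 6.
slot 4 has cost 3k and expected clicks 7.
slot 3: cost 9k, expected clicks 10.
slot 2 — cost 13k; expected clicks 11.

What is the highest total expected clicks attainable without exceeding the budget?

Allowing fractional choices, the relaxed optimum would be about 23.8, but ad slots are indivisible.
slot 7 + slot 4 + slot 3: cost 3 + 3 + 9 = 15 ≤ 16, expected clicks 2 + 7 + 10 = 19.
slot 8 + slot 4 + slot 3: cost 3 + 3 + 9 = 15 ≤ 16, expected clicks 6 + 7 + 10 = 23.
Best is slot 8, slot 4, and slot 3 with total expected clicks 23.

23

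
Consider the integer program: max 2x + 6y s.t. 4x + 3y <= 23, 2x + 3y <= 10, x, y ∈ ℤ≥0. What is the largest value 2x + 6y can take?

18

(x,y)=(0,3) is feasible, giving 18.
(x,y)=(1,2) is feasible, giving 14.
(x,y)=(0,2) is feasible, giving 12.
The best lattice point is (0,3), giving 18.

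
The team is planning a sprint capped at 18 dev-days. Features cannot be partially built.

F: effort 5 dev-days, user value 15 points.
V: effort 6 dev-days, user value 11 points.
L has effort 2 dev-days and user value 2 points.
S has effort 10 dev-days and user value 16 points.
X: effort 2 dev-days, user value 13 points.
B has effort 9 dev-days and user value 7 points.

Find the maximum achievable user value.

Allowing fractional choices, the relaxed optimum would be about 47.0, but features are indivisible.
F + V + L + X: effort 5 + 6 + 2 + 2 = 15 ≤ 18, user value 15 + 11 + 2 + 13 = 41.
F + S + X: effort 5 + 10 + 2 = 17 ≤ 18, user value 15 + 16 + 13 = 44.
Best is F, S, and X with total user value 44.

44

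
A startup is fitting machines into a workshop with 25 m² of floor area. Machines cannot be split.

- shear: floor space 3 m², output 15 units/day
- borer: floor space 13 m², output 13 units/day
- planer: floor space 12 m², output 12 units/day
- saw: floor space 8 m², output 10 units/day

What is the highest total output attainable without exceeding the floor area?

38

Take shear, borer, and saw: floor space 3 + 13 + 8 = 24 ≤ 25, output 15 + 13 + 10 = 38.
No other feasible combination does better.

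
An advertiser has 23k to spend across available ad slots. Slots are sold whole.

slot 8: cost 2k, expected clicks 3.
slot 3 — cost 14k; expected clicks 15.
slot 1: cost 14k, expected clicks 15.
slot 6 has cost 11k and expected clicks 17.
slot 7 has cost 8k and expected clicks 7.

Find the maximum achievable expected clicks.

27

Treat it as a binary knapsack problem.
slot 6 + slot 7: cost 11 + 8 = 19 ≤ 23, expected clicks 17 + 7 = 24.
slot 8 + slot 6 + slot 7: cost 2 + 11 + 8 = 21 ≤ 23, expected clicks 3 + 17 + 7 = 27.
Best is slot 8, slot 6, and slot 7 with total expected clicks 27.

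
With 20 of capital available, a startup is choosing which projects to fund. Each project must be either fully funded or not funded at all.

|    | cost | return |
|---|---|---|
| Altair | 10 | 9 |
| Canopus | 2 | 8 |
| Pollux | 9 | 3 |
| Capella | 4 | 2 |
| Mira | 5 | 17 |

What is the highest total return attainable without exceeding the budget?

34

Allowing fractional choices, the relaxed optimum would be about 35.5, but projects are indivisible.
Canopus + Pollux + Mira: cost 2 + 9 + 5 = 16 ≤ 20, return 8 + 3 + 17 = 28.
Canopus + Pollux + Capella + Mira: cost 2 + 9 + 4 + 5 = 20 ≤ 20, return 8 + 3 + 2 + 17 = 30.
Altair + Canopus + Mira: cost 10 + 2 + 5 = 17 ≤ 20, return 9 + 8 + 17 = 34.
Best is Altair, Canopus, and Mira with total return 34.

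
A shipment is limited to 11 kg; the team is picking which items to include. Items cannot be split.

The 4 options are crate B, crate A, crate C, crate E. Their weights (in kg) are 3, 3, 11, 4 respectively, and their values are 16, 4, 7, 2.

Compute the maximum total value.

This is an integer program with binary decision variables.
Take crate B, crate A, and crate E: weight 3 + 3 + 4 = 10 ≤ 11, value 16 + 4 + 2 = 22.
No other feasible combination does better.

22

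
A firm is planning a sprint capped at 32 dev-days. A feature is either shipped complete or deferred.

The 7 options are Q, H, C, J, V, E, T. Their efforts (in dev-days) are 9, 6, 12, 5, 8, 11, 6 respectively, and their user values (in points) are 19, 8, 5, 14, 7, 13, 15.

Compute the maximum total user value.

61

Q + H + J + T: effort 9 + 6 + 5 + 6 = 26 ≤ 32, user value 19 + 8 + 14 + 15 = 56.
Q + J + E + T: effort 9 + 5 + 11 + 6 = 31 ≤ 32, user value 19 + 14 + 13 + 15 = 61.
Q + J + V + T: effort 9 + 5 + 8 + 6 = 28 ≤ 32, user value 19 + 14 + 7 + 15 = 55.
Best is Q, J, E, and T with total user value 61.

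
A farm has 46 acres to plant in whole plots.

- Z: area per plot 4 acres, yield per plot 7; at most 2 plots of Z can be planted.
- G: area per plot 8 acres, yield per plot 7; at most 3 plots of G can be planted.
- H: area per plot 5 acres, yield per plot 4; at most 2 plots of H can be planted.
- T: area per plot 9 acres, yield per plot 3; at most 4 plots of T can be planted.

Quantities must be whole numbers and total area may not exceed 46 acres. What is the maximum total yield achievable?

43

Z has the best ratio (7/4); taking only Z gives at most 2×7 = 14 (stopped by the supply cap of 2).
Mixing does better — 2×Z, 3×G, and 2×H: area 42 ≤ 46, yield 2·7 + 3·7 + 2·4 = 43.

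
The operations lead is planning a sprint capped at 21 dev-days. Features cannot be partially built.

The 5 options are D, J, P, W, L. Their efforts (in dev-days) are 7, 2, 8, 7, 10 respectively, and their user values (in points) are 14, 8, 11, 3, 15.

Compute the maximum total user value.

J + P + L: effort 2 + 8 + 10 = 20 ≤ 21, user value 8 + 11 + 15 = 34.
D + J + L: effort 7 + 2 + 10 = 19 ≤ 21, user value 14 + 8 + 15 = 37.
Best is D, J, and L with total user value 37.

37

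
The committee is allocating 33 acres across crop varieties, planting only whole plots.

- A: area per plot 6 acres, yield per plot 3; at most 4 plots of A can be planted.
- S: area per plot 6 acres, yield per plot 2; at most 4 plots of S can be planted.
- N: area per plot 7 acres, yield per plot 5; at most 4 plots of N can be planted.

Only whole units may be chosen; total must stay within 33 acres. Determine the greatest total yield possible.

21

This is a bounded integer knapsack.
N has the best ratio (5/7); taking only N gives at most 4×5 = 20 (stopped by the area limit).
Mixing does better — 2×A and 3×N: area 33 ≤ 33, yield 2·3 + 3·5 = 21.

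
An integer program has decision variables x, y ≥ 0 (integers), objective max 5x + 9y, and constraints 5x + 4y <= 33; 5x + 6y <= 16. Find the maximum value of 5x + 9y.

(x,y)=(2,1): 5·2+4·1=14≤33, 5·2+6·1=16≤16, objective 19.
(x,y)=(0,2): 5·0+4·2=8≤33, 5·0+6·2=12≤16, objective 18.
The best lattice point is (2,1), giving 19.

19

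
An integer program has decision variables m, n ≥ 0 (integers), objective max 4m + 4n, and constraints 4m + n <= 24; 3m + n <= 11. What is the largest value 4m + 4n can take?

44

(m,n)=(0,11) is feasible, giving 44.
(m,n)=(0,10) is feasible, giving 40.
Maximum is 44 at (m,n)=(0,11).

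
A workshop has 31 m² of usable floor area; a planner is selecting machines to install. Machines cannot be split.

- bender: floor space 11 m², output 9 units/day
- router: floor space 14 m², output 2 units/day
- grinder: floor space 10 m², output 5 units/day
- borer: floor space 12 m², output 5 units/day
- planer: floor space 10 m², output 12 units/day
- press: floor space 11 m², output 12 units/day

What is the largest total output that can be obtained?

29

bender + grinder + planer: floor space 11 + 10 + 10 = 31 ≤ 31, output 9 + 5 + 12 = 26.
grinder + planer + press: floor space 10 + 10 + 11 = 31 ≤ 31, output 5 + 12 + 12 = 29.
planer + press: floor space 10 + 11 = 21 ≤ 31, output 12 + 12 = 24.
Best is grinder, planer, and press with total output 29.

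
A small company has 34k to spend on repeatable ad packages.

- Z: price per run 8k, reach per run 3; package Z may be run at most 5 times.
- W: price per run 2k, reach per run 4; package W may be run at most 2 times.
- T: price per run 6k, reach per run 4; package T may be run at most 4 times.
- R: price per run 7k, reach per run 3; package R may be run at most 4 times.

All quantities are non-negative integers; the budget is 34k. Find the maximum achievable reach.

24

1×W, 4×T, and 1×R: price 33 ≤ 34, reach 1·4 + 4·4 + 1·3 = 23.
2×W and 4×T: price 28 ≤ 34, reach 2·4 + 4·4 = 24.
Best is 24.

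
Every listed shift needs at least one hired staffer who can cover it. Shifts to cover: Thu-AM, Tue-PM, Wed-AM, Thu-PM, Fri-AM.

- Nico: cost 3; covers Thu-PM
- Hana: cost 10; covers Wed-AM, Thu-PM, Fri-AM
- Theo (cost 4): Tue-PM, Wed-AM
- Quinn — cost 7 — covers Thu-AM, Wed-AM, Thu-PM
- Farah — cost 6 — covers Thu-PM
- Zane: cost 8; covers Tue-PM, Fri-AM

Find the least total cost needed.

15

The greedy cost-per-new-shift heuristic would pick Theo, Nico, Quinn, and Zane for 22, but a cheaper cover exists.
Choose Quinn and Zane: together they cover Thu-AM, Tue-PM, Wed-AM, Thu-PM, Fri-AM — every shift.
Total cost: 7 + 8 = 15.
No cover costs less than 15.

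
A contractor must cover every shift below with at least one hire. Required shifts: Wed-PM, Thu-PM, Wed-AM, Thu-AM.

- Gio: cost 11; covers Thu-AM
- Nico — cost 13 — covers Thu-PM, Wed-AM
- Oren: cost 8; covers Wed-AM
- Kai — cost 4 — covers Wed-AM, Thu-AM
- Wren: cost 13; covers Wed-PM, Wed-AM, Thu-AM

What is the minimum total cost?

The greedy cost-per-new-shift heuristic would pick Kai, Nico, and Wren for 30, but a cheaper cover exists.
Choose Nico and Wren: together they cover Wed-PM, Thu-PM, Wed-AM, Thu-AM — every shift.
Total cost: 13 + 13 = 26.
No cover costs less than 26.

26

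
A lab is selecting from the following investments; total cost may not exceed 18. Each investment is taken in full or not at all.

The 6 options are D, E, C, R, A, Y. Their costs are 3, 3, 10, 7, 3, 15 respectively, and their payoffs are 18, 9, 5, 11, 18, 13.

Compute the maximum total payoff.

Treat it as a binary knapsack problem.
D + R + A: cost 3 + 7 + 3 = 13 ≤ 18, payoff 18 + 11 + 18 = 47.
D + E + R + A: cost 3 + 3 + 7 + 3 = 16 ≤ 18, payoff 18 + 9 + 11 + 18 = 56.
Best is D, E, R, and A with total payoff 56.

56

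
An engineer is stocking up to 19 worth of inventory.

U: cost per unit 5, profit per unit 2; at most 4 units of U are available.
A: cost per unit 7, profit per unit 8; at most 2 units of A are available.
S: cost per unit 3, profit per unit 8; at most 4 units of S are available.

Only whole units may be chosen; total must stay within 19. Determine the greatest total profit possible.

S has the best ratio (8/3); taking only S gives at most 4×8 = 32 (stopped by the supply cap of 4).
Mixing does better — 1×A and 4×S: cost 19 ≤ 19, profit 1·8 + 4·8 = 40.

40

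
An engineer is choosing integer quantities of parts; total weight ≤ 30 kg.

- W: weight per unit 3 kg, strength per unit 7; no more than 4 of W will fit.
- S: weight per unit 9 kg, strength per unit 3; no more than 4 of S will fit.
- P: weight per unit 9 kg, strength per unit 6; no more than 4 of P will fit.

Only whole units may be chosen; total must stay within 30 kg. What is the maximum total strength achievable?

W has the best ratio (7/3); taking only W gives at most 4×7 = 28 (stopped by the supply cap of 4).
Mixing does better — 4×W and 2×P: weight 30 ≤ 30, strength 4·7 + 2·6 = 40.

40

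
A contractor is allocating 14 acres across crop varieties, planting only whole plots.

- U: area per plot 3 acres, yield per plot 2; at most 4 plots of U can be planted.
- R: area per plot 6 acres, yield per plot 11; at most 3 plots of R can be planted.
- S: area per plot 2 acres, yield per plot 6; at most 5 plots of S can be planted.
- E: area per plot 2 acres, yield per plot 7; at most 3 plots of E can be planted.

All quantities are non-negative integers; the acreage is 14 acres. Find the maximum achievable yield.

45

This is a bounded integer knapsack.
Take 4×S and 3×E: area 14 ≤ 14, yield 4·6 + 3·7 = 45.
E has the best ratio (7/2) and is taken to its limit of 3; remaining capacity is filled optimally with the others.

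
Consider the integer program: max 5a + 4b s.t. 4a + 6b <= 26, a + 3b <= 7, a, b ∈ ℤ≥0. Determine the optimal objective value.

30

(a,b)=(6,0) is feasible, giving 30.
(a,b)=(5,0) is feasible, giving 25.
No feasible integer point exceeds 30.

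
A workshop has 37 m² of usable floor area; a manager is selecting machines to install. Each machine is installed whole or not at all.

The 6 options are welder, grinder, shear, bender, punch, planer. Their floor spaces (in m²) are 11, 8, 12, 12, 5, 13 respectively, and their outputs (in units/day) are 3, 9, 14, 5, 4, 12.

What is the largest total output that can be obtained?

35

Take grinder, shear, and planer: floor space 8 + 12 + 13 = 33 ≤ 37, output 9 + 14 + 12 = 35.
No other feasible combination does better.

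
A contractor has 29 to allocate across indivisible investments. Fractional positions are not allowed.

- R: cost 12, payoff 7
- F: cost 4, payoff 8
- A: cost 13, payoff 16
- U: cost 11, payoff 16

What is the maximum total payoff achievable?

Take F, A, and U: cost 4 + 13 + 11 = 28 ≤ 29, payoff 8 + 16 + 16 = 40.
No other feasible combination does better.

40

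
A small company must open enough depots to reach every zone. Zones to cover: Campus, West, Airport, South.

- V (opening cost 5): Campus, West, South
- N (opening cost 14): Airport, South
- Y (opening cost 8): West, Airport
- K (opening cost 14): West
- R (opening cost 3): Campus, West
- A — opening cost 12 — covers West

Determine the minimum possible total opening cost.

The greedy cost-per-new-zone heuristic would pick R, V, and Y for 16, but a cheaper cover exists.
Choose V and Y: together they cover Campus, West, Airport, South — every zone.
Total opening cost: 5 + 8 = 13.
No cover costs less than 13.

13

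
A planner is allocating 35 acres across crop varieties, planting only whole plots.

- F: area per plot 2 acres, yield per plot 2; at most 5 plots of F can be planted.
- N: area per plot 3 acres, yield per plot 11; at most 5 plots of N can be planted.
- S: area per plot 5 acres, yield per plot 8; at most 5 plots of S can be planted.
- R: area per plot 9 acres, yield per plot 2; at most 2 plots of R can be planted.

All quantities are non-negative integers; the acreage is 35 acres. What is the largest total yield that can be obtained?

N has the best ratio (11/3); taking only N gives at most 5×11 = 55 (stopped by the supply cap of 5).
Mixing does better — 5×N and 4×S: area 35 ≤ 35, yield 5·11 + 4·8 = 87.

87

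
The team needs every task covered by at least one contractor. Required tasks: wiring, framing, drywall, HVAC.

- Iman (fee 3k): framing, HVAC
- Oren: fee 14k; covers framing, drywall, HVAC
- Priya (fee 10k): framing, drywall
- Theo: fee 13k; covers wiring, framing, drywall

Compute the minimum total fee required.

16

Choose Iman and Theo: together they cover wiring, framing, drywall, HVAC — every task.
Total fee: 3 + 13 = 16.
No cover costs less than 16.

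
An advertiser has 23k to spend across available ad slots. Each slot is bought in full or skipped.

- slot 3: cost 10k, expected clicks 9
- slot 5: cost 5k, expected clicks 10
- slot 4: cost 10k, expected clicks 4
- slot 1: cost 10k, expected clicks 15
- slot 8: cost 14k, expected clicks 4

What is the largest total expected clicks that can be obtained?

Allowing fractional choices, the relaxed optimum would be about 32.2, but ad slots are indivisible.
slot 5 + slot 1: cost 5 + 10 = 15 ≤ 23, expected clicks 10 + 15 = 25.
slot 3 + slot 1: cost 10 + 10 = 20 ≤ 23, expected clicks 9 + 15 = 24.
Best is slot 5 and slot 1 with total expected clicks 25.

25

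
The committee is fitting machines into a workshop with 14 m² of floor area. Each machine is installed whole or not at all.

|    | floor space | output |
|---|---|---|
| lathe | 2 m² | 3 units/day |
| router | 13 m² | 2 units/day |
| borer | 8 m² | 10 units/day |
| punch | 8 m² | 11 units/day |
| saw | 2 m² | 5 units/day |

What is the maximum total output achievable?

Treat it as a binary knapsack problem.
Take lathe, punch, and saw: floor space 2 + 8 + 2 = 12 ≤ 14, output 3 + 11 + 5 = 19.
No other feasible combination does better.

19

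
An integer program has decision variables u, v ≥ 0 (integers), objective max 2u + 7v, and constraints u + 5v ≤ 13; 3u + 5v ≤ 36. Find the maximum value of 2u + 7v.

24

Relaxing integrality, the LP optimum is 25.10 at (u,v) = (11.5, 0.3), which is not an integer point.
(u,v)=(12,0): 1·12+5·0=12≤13, 3·12+5·0=36≤36, objective 24.
(u,v)=(11,0): 1·11+5·0=11≤13, 3·11+5·0=33≤36, objective 22.
(u,v)=(10,0): 1·10+5·0=10≤13, 3·10+5·0=30≤36, objective 20.
Maximum is 24 at (u,v)=(12,0).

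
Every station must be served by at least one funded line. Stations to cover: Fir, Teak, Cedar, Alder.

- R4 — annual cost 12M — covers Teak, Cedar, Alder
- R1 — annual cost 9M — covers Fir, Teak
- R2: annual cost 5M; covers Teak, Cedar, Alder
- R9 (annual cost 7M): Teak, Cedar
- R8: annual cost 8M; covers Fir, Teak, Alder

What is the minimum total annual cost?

Choose R2 and R8: together they cover Fir, Teak, Cedar, Alder — every station.
Total annual cost: 5 + 8 = 13.
No cover costs less than 13.

13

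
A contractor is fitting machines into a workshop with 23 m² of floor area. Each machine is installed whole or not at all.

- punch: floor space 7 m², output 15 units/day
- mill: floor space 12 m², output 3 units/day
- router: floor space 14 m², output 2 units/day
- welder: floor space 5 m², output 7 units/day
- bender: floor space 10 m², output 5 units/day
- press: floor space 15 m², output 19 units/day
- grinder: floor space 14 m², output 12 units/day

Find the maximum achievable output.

Allowing fractional choices, the relaxed optimum would be about 35.9, but machines are indivisible.
punch + press: floor space 7 + 15 = 22 ≤ 23, output 15 + 19 = 34.
punch + welder + bender: floor space 7 + 5 + 10 = 22 ≤ 23, output 15 + 7 + 5 = 27.
punch + grinder: floor space 7 + 14 = 21 ≤ 23, output 15 + 12 = 27.
Best is punch and press with total output 34.

34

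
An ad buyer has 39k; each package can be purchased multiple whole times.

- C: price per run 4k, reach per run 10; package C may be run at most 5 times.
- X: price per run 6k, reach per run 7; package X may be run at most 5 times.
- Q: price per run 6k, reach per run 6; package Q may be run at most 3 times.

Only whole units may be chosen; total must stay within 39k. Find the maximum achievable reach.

71

Take 5×C and 3×X: price 38 ≤ 39, reach 5·10 + 3·7 = 71.
C has the best ratio (10/4) and is taken to its limit of 5; remaining capacity is filled optimally with the others.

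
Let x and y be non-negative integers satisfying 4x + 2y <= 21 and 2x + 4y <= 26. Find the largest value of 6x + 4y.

34

The continuous relaxation peaks at (2.67, 5.17) with value 36.67; rounding to a feasible lattice point costs some objective.
(x,y)=(3,4) is feasible, giving 34.
(x,y)=(2,5) is feasible, giving 32.
(x,y)=(3,3) is feasible, giving 30.
The best lattice point is (3,4), giving 34.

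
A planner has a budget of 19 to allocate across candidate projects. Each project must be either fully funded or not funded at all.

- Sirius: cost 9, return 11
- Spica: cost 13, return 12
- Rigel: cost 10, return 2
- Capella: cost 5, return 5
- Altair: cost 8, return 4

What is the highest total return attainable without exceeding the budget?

This is an integer program with binary decision variables.
Allowing fractional choices, the relaxed optimum would be about 20.6, but projects are indivisible.
Spica + Capella: cost 13 + 5 = 18 ≤ 19, return 12 + 5 = 17.
Sirius + Altair: cost 9 + 8 = 17 ≤ 19, return 11 + 4 = 15.
Sirius + Capella: cost 9 + 5 = 14 ≤ 19, return 11 + 5 = 16.
Best is Spica and Capella with total return 17.

17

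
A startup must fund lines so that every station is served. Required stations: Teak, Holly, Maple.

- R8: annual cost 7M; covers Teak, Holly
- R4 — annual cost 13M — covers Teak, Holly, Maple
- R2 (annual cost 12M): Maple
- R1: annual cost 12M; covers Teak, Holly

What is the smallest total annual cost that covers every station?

This is an integer covering problem.
The greedy cost-per-new-station heuristic would pick R8 and R2 for 19, but a cheaper cover exists.
R4 alone covers Teak, Holly, Maple — every station.
Total annual cost: 13.
No cover costs less than 13.

13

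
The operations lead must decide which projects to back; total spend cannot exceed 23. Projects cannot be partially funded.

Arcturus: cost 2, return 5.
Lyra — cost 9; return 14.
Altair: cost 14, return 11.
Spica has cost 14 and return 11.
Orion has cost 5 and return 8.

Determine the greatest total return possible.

27

This is a 0-1 knapsack instance.
Allowing fractional choices, the relaxed optimum would be about 32.5, but projects are indivisible.
Arcturus + Lyra + Orion: cost 2 + 9 + 5 = 16 ≤ 23, return 5 + 14 + 8 = 27.
Lyra + Altair: cost 9 + 14 = 23 ≤ 23, return 14 + 11 = 25.
Lyra + Spica: cost 9 + 14 = 23 ≤ 23, return 14 + 11 = 25.
Best is Arcturus, Lyra, and Orion with total return 27.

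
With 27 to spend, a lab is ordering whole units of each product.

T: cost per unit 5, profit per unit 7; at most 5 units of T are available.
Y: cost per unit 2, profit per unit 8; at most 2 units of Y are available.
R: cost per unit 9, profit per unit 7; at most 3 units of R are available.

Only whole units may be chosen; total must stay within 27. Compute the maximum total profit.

44

This is a bounded integer knapsack.
Y has the best ratio (8/2); taking only Y gives at most 2×8 = 16 (stopped by the supply cap of 2).
Mixing does better — 4×T and 2×Y: cost 24 ≤ 27, profit 4·7 + 2·8 = 44.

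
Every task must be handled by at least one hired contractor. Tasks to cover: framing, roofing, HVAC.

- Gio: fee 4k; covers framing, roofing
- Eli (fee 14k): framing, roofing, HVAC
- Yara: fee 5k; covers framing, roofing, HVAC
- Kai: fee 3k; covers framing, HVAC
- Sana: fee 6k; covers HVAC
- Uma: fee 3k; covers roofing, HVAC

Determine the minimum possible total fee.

5

The greedy cost-per-new-task heuristic would pick Kai and Uma for 6, but a cheaper cover exists.
Yara alone covers framing, roofing, HVAC — every task.
Total fee: 5.
No cover costs less than 5.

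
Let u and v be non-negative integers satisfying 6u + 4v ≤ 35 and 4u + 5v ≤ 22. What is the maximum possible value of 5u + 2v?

The continuous relaxation peaks at (5.5, 0) with value 27.50; rounding to a feasible lattice point costs some objective.
(u,v)=(5,0) is feasible, giving 25.
(u,v)=(4,1) is feasible, giving 22.
The best lattice point is (5,0), giving 25.

25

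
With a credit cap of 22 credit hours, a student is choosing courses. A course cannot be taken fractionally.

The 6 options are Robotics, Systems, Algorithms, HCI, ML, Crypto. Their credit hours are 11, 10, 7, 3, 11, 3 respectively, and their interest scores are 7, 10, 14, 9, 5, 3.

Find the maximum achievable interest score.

Allowing fractional choices, the relaxed optimum would be about 35.0, but courses are indivisible.
Algorithms + HCI + ML: credit hours 7 + 3 + 11 = 21 ≤ 22, interest score 14 + 9 + 5 = 28.
Robotics + Algorithms + HCI: credit hours 11 + 7 + 3 = 21 ≤ 22, interest score 7 + 14 + 9 = 30.
Systems + Algorithms + HCI: credit hours 10 + 7 + 3 = 20 ≤ 22, interest score 10 + 14 + 9 = 33.
Best is Systems, Algorithms, and HCI with total interest score 33.

33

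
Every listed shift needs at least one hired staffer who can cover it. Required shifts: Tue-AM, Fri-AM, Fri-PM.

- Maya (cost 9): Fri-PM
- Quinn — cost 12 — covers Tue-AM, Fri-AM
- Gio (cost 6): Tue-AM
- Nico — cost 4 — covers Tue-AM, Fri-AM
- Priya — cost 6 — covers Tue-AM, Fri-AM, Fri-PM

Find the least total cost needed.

Priya alone covers Tue-AM, Fri-AM, Fri-PM — every shift.
Total cost: 6.

6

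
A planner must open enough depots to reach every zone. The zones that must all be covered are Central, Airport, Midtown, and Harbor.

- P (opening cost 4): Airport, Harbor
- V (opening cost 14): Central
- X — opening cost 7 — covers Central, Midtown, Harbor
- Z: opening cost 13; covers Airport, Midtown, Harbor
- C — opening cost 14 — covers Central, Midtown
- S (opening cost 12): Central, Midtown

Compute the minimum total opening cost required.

11

Choose P and X: together they cover Central, Airport, Midtown, Harbor — every zone.
Total opening cost: 4 + 7 = 11.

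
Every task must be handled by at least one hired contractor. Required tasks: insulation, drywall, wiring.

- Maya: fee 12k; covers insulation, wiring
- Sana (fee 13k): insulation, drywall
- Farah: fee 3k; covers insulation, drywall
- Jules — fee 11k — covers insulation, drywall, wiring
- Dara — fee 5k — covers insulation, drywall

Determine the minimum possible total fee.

11

This is an integer covering problem.
The greedy cost-per-new-task heuristic would pick Farah and Jules for 14, but a cheaper cover exists.
Jules alone covers insulation, drywall, wiring — every task.
Total fee: 11.
No cover costs less than 11.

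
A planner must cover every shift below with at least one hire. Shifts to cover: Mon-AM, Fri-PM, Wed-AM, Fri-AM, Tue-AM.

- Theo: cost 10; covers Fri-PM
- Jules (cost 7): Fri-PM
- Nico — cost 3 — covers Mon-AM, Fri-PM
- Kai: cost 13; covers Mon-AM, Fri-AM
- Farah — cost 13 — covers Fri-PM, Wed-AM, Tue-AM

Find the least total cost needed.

26

The greedy cost-per-new-shift heuristic would pick Nico, Farah, and Kai for 29, but a cheaper cover exists.
Choose Kai and Farah: together they cover Mon-AM, Fri-PM, Wed-AM, Fri-AM, Tue-AM — every shift.
Total cost: 13 + 13 = 26.
No cover costs less than 26.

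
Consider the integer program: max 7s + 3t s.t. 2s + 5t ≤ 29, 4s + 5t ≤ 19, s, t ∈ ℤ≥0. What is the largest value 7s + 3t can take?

(s,t)=(4,0) is feasible, giving 28.
(s,t)=(3,1) is feasible, giving 24.
(s,t)=(3,0) is feasible, giving 21.
The best lattice point is (4,0), giving 28.

28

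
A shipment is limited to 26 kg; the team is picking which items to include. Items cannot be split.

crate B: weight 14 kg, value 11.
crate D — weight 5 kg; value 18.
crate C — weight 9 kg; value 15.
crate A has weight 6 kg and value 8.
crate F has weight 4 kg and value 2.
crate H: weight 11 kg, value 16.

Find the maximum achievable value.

crate D + crate C + crate H: weight 5 + 9 + 11 = 25 ≤ 26, value 18 + 15 + 16 = 49.
crate D + crate A + crate F + crate H: weight 5 + 6 + 4 + 11 = 26 ≤ 26, value 18 + 8 + 2 + 16 = 44.
Best is crate D, crate C, and crate H with total value 49.

49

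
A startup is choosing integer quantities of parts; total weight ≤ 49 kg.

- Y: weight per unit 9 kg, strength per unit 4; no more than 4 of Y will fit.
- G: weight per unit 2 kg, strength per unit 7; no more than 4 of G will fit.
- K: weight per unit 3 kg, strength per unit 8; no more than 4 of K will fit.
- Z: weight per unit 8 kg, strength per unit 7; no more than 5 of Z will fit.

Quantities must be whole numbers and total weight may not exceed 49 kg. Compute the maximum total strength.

81

4×G, 3×K, and 4×Z: weight 49 ≤ 49, strength 4·7 + 3·8 + 4·7 = 80.
4×G, 4×K, and 3×Z: weight 44 ≤ 49, strength 4·7 + 4·8 + 3·7 = 81.
Best is 81.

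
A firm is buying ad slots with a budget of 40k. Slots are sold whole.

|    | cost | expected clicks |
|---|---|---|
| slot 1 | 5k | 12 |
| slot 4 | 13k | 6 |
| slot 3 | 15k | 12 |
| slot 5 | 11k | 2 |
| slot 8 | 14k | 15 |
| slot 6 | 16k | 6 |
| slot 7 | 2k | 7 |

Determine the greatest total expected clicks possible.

slot 1 + slot 4 + slot 8 + slot 7: cost 5 + 13 + 14 + 2 = 34 ≤ 40, expected clicks 12 + 6 + 15 + 7 = 40.
slot 1 + slot 3 + slot 8 + slot 7: cost 5 + 15 + 14 + 2 = 36 ≤ 40, expected clicks 12 + 12 + 15 + 7 = 46.
Best is slot 1, slot 3, slot 8, and slot 7 with total expected clicks 46.

46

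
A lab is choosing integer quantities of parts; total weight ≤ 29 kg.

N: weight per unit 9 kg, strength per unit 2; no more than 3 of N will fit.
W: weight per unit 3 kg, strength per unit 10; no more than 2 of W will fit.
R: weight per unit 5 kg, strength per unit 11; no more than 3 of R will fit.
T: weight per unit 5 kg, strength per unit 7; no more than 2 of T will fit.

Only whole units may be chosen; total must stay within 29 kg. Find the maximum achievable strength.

60

Take 2×W, 3×R, and 1×T: weight 26 ≤ 29, strength 2·10 + 3·11 + 1·7 = 60.
W has the best ratio (10/3) and is taken to its limit of 2; remaining capacity is filled optimally with the others.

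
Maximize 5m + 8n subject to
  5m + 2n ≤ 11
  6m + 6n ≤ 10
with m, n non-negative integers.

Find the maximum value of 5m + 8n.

8

The continuous relaxation peaks at (0, 1.67) with value 13.33; rounding to a feasible lattice point costs some objective.
(m,n)=(0,1): 5·0+2·1=2≤11, 6·0+6·1=6≤10, objective 8.
(m,n)=(1,0): 5·1+2·0=5≤11, 6·1+6·0=6≤10, objective 5.
(m,n)=(0,0): 5·0+2·0=0≤11, 6·0+6·0=0≤10, objective 0.
No feasible integer point exceeds 8.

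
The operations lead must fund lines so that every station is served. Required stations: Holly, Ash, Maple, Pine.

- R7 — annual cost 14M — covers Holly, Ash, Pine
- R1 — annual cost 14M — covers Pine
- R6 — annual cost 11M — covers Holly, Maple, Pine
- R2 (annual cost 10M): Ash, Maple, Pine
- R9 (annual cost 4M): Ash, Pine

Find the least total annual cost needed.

This is an integer covering problem.
Choose R6 and R9: together they cover Holly, Ash, Maple, Pine — every station.
Total annual cost: 11 + 4 = 15.

15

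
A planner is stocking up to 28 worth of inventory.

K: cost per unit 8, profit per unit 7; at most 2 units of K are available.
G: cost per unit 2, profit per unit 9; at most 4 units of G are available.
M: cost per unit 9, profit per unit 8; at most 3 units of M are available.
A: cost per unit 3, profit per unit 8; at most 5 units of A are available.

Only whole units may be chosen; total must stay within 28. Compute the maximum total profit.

76

This is a bounded integer knapsack.
Take 4×G and 5×A: cost 23 ≤ 28, profit 4·9 + 5·8 = 76.
G has the best ratio (9/2) and is taken to its limit of 4; remaining capacity is filled optimally with the others.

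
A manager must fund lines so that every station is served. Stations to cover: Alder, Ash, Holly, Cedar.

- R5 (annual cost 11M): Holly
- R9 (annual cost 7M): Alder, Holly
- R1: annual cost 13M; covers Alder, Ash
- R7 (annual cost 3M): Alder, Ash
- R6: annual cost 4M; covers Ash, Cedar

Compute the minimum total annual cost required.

This is a weighted set-cover instance.
Choose R9 and R6: together they cover Alder, Ash, Holly, Cedar — every station.
Total annual cost: 7 + 4 = 11.

11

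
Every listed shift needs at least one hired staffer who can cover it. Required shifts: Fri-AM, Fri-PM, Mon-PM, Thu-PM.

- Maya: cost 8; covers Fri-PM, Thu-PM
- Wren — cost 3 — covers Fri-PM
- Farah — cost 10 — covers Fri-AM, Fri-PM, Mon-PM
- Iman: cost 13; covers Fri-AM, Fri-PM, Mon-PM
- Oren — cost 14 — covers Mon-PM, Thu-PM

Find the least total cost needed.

18

The greedy cost-per-new-shift heuristic would pick Wren, Farah, and Maya for 21, but a cheaper cover exists.
Choose Maya and Farah: together they cover Fri-AM, Fri-PM, Mon-PM, Thu-PM — every shift.
Total cost: 8 + 10 = 18.
No cover costs less than 18.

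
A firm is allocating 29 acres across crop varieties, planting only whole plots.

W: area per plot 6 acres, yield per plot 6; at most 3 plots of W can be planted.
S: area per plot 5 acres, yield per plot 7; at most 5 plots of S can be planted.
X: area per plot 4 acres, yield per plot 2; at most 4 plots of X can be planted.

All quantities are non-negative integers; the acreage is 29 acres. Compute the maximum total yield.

37

This is a bounded integer knapsack.
5×S: area 25 ≤ 29, yield 5·7 = 35.
5×S and 1×X: area 29 ≤ 29, yield 5·7 + 1·2 = 37.
Best is 37.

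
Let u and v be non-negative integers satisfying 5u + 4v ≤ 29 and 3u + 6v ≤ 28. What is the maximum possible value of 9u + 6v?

Relaxing integrality, the LP optimum is 52.20 at (u,v) = (5.8, 0), which is not an integer point.
(u,v)=(5,1): 5·5+4·1=29≤29, 3·5+6·1=21≤28, objective 51.
(u,v)=(4,2): 5·4+4·2=28≤29, 3·4+6·2=24≤28, objective 48.
(u,v)=(5,0): 5·5+4·0=25≤29, 3·5+6·0=15≤28, objective 45.
Maximum is 51 at (u,v)=(5,1).

51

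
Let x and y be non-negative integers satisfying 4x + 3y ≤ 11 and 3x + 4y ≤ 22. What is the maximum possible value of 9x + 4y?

The continuous relaxation peaks at (2.75, 0) with value 24.75; rounding to a feasible lattice point costs some objective.
(x,y)=(2,1): 4·2+3·1=11≤11, 3·2+4·1=10≤22, objective 22.
(x,y)=(2,0): 4·2+3·0=8≤11, 3·2+4·0=6≤22, objective 18.
(x,y)=(1,2): 4·1+3·2=10≤11, 3·1+4·2=11≤22, objective 17.
(x,y)=(1,1): 4·1+3·1=7≤11, 3·1+4·1=7≤22, objective 13.
Maximum is 22 at (x,y)=(2,1).

22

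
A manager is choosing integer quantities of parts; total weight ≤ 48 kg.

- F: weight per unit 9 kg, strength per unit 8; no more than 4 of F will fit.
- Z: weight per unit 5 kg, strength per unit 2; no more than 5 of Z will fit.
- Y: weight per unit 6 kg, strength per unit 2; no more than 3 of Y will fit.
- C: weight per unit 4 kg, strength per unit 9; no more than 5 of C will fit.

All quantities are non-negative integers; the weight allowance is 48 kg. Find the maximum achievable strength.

This is a bounded integer knapsack.
Take 3×F and 5×C: weight 47 ≤ 48, strength 3·8 + 5·9 = 69.
C has the best ratio (9/4) and is taken to its limit of 5; remaining capacity is filled optimally with the others.

69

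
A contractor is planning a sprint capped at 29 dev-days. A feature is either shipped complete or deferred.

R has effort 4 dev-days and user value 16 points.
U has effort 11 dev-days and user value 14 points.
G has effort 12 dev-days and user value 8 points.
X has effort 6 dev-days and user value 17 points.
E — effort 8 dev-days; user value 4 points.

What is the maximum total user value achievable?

51

This is an integer program with binary decision variables.
R + G + X: effort 4 + 12 + 6 = 22 ≤ 29, user value 16 + 8 + 17 = 41.
R + U + X + E: effort 4 + 11 + 6 + 8 = 29 ≤ 29, user value 16 + 14 + 17 + 4 = 51.
R + U + X: effort 4 + 11 + 6 = 21 ≤ 29, user value 16 + 14 + 17 = 47.
Best is R, U, X, and E with total user value 51.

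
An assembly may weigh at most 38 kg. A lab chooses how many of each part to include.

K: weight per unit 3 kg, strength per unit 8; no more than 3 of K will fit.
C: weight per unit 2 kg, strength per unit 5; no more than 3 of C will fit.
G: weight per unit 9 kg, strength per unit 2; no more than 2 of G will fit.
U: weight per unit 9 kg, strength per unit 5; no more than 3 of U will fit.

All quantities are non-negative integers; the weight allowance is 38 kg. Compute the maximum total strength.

49

K has the best ratio (8/3); taking only K gives at most 3×8 = 24 (stopped by the supply cap of 3).
Mixing does better — 3×K, 3×C, and 2×U: weight 33 ≤ 38, strength 3·8 + 3·5 + 2·5 = 49.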